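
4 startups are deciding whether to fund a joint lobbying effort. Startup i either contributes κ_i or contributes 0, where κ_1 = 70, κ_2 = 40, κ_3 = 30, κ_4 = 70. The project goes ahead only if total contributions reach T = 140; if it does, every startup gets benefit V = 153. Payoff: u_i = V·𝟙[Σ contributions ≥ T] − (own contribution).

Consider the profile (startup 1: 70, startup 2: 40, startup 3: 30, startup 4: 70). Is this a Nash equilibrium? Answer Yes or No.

Total = 210 ≥ 140: provided.
Startup 1 (pledges 70, payoff 83): dropping to 0 → total 140, payoff 153. Profitable deviation.

No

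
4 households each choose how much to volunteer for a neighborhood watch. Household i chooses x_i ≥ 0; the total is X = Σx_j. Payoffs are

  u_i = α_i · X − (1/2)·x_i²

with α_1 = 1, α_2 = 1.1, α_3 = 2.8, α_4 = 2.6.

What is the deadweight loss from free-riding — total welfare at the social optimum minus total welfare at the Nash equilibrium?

Household i's FOC: ∂u_i/∂x_i = α_i − x_i = 0, so x_i* = α_i.
NE contributions = (1, 1.1, 2.8, 2.6); X = 7.5.
W^NE = (Σα)·X − ½Σα_i² = 7.5² − ½·16.81 = 47.845.
Planner sets x_i = Σα_j = 7.5 for every i, so X^SO = 4·7.5 = 30.
W^SO = (Σα)·X^SO − ½·4·(Σα)² = (4/2)·7.5² = 112.5.
Deadweight loss = W^SO − W^NE = 64.655.

64.655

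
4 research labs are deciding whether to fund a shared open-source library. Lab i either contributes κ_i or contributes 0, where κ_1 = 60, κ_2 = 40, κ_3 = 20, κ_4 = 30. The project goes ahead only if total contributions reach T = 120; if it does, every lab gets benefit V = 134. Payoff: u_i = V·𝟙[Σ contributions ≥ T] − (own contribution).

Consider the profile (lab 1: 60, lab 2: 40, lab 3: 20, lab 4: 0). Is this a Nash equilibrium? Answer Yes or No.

Total = 120 ≥ 120: provided.
Lab 1 (pledges 60, payoff 74): dropping to 0 → total 60, payoff 0. No gain.
Lab 2 (pledges 40, payoff 94): dropping to 0 → total 80, payoff 0. No gain.
Lab 3 (pledges 20, payoff 114): dropping to 0 → total 100, payoff 0. No gain.
Lab 4 (pledges 0, payoff 134): pledging 30 → total 150, payoff 104. No gain.

Yes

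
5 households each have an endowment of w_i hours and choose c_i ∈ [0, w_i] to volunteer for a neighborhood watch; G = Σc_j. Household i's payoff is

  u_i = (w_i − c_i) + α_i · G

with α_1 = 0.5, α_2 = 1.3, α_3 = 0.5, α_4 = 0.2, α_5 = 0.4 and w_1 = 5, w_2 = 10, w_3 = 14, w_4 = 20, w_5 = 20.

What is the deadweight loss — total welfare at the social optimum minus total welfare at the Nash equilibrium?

∂u_i/∂c_i = α_i − 1, so household i contributes w_i if α_i > 1, else 0.
α_i > 1 for i ∈ {2}; NE contributions (0, 10, 0, 0, 0), G = 10.
W^NE = Σw_i − G^NE + (Σα_i)·G^NE = 69 + 1.9·10 = 88.
Planner: ∂(Σu_j)/∂c_i = Σα_j − 1 = 1.9 > 0, so everyone contributes w_i; G^SO = 69, W^SO = 69 + 1.9·69 = 200.1.
Deadweight loss = 112.1.

112.1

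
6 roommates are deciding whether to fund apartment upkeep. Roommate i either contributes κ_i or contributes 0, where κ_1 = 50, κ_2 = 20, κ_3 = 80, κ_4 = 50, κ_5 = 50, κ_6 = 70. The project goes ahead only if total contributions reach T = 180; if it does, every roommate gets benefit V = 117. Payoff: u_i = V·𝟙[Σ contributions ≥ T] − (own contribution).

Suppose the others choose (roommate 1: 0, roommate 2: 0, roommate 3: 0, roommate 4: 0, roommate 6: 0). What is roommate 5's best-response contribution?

Others' total = 0. Even contributing 50 gives 50 < 180: no benefit either way.
Best response: 0.

0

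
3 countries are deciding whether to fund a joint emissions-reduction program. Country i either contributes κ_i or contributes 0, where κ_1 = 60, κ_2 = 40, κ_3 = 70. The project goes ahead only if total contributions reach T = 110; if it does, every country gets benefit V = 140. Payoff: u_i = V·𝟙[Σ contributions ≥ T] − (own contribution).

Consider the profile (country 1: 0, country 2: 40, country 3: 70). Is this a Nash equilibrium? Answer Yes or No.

Total = 110 ≥ 110: provided.
Country 1 (pledges 0, payoff 140): pledging 60 → total 170, payoff 80. No gain.
Country 2 (pledges 40, payoff 100): dropping to 0 → total 70, payoff 0. No gain.
Country 3 (pledges 70, payoff 70): dropping to 0 → total 40, payoff 0. No gain.

Yes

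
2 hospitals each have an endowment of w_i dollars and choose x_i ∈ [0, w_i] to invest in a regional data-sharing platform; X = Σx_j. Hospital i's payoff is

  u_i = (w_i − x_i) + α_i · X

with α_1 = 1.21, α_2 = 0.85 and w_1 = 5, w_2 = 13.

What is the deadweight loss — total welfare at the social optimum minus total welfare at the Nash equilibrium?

∂u_i/∂x_i = α_i − 1, so hospital i contributes w_i if α_i > 1, else 0.
α_i > 1 for i ∈ {1}; NE contributions (5, 0), X = 5.
W^NE = Σw_i − X^NE + (Σα_i)·X^NE = 18 + 1.06·5 = 23.3.
Planner: ∂(Σu_j)/∂x_i = Σα_j − 1 = 1.06 > 0, so everyone contributes w_i; X^SO = 18, W^SO = 18 + 1.06·18 = 37.08.
Deadweight loss = 13.78.

13.78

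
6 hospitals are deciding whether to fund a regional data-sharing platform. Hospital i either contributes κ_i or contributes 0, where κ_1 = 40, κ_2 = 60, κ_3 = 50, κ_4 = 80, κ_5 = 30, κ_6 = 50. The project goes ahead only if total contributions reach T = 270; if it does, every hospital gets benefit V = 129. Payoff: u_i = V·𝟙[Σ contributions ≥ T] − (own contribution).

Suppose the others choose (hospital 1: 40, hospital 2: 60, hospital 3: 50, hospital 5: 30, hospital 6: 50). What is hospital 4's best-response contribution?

80

Others' total = 230. Contributing 80 brings total to 310 ≥ 270: gain V − κ_4 = 49.
Best response: 80.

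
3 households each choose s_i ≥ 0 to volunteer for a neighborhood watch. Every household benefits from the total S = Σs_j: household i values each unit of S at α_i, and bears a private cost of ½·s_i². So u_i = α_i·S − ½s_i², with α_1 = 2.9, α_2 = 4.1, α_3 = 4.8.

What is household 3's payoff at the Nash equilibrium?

Household i's FOC: ∂u_i/∂s_i = α_i − s_i = 0, so s_i* = α_i.
NE contributions = (2.9, 4.1, 4.8); S = 11.8.
u_3 = α_3·S − ½·(s_3)² = 4.8·11.8 − ½·4.8² = 45.12.

45.12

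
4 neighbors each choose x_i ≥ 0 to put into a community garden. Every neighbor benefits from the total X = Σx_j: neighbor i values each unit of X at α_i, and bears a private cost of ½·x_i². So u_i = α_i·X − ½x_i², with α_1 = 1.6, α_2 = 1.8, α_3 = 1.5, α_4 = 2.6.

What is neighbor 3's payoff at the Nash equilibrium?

10.125

Neighbor i's FOC: ∂u_i/∂x_i = α_i − x_i = 0, so x_i* = α_i.
NE contributions = (1.6, 1.8, 1.5, 2.6); X = 7.5.
u_3 = α_3·X − ½·(x_3)² = 1.5·7.5 − ½·1.5² = 10.125.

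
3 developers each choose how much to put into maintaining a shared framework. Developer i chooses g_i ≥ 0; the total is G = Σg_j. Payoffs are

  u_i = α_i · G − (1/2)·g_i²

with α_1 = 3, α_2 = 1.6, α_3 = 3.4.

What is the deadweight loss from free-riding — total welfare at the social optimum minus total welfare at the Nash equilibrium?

Developer i's FOC: ∂u_i/∂g_i = α_i − g_i = 0, so g_i* = α_i.
NE contributions = (3, 1.6, 3.4); G = 8.
W^NE = (Σα)·G − ½Σα_i² = 8² − ½·23.12 = 52.44.
Planner sets g_i = Σα_j = 8 for every i, so G^SO = 3·8 = 24.
W^SO = (Σα)·G^SO − ½·3·(Σα)² = (3/2)·8² = 96.
Deadweight loss = W^SO − W^NE = 43.56.

43.56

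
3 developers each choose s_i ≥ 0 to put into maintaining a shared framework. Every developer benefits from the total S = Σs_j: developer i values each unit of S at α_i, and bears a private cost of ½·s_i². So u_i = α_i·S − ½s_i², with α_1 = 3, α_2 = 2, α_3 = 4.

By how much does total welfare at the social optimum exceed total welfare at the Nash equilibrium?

Developer i's FOC: ∂u_i/∂s_i = α_i − s_i = 0, so s_i* = α_i.
NE contributions = (3, 2, 4); S = 9.
W^NE = (Σα)·S − ½Σα_i² = 9² − ½·29 = 66.5.
Planner sets s_i = Σα_j = 9 for every i, so S^SO = 3·9 = 27.
W^SO = (Σα)·S^SO − ½·3·(Σα)² = (3/2)·9² = 121.5.
Deadweight loss = W^SO − W^NE = 55.

55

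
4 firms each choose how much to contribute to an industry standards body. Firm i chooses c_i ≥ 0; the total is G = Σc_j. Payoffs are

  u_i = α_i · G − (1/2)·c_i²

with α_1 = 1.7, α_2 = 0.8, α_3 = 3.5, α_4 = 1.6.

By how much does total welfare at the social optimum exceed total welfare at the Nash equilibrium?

66.93

Firm i's FOC: ∂u_i/∂c_i = α_i − c_i = 0, so c_i* = α_i.
NE contributions = (1.7, 0.8, 3.5, 1.6); G = 7.6.
W^NE = (Σα)·G − ½Σα_i² = 7.6² − ½·18.34 = 48.59.
Planner sets c_i = Σα_j = 7.6 for every i, so G^SO = 4·7.6 = 30.4.
W^SO = (Σα)·G^SO − ½·4·(Σα)² = (4/2)·7.6² = 115.52.
Deadweight loss = W^SO − W^NE = 66.93.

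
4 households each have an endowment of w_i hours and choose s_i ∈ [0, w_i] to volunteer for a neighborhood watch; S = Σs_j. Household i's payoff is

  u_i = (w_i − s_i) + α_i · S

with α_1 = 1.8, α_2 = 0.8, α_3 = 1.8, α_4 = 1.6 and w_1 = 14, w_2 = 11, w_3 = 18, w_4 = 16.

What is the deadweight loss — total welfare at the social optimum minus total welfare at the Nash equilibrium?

55

∂u_i/∂s_i = α_i − 1, so household i contributes w_i if α_i > 1, else 0.
α_i > 1 for i ∈ {1, 3, 4}; NE contributions (14, 0, 18, 16), S = 48.
W^NE = Σw_i − S^NE + (Σα_i)·S^NE = 59 + 5·48 = 299.
Planner: ∂(Σu_j)/∂s_i = Σα_j − 1 = 5 > 0, so everyone contributes w_i; S^SO = 59, W^SO = 59 + 5·59 = 354.
Deadweight loss = 55.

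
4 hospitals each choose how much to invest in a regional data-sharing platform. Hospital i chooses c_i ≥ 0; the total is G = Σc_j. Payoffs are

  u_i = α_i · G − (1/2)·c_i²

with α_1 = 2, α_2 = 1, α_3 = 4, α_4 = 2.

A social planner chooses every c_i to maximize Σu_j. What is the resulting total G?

36

Planner FOC: ∂(Σu_j)/∂c_i = (Σα_j) − c_i = 0, so c_i^SO = Σα_j = 9 for every i; G^SO = 36.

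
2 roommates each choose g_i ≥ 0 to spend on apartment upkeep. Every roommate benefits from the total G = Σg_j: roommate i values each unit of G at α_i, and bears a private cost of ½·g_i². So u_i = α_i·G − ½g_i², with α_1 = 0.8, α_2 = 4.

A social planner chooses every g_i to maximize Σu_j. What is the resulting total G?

Planner FOC: ∂(Σu_j)/∂g_i = (Σα_j) − g_i = 0, so g_i^SO = Σα_j = 4.8 for every i; G^SO = 9.6.

9.6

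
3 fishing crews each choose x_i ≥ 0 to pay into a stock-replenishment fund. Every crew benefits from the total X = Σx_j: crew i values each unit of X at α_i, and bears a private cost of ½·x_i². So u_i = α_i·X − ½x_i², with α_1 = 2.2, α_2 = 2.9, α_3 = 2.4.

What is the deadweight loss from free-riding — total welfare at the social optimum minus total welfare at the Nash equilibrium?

Crew i's FOC: ∂u_i/∂x_i = α_i − x_i = 0, so x_i* = α_i.
NE contributions = (2.2, 2.9, 2.4); X = 7.5.
W^NE = (Σα)·X − ½Σα_i² = 7.5² − ½·19.01 = 46.745.
Planner sets x_i = Σα_j = 7.5 for every i, so X^SO = 3·7.5 = 22.5.
W^SO = (Σα)·X^SO − ½·3·(Σα)² = (3/2)·7.5² = 84.375.
Deadweight loss = W^SO − W^NE = 37.63.

37.63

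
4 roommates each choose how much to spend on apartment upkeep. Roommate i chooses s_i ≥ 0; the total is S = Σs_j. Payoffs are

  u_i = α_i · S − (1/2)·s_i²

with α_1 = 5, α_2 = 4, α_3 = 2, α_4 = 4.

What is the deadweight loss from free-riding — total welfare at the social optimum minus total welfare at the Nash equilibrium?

Roommate i's FOC: ∂u_i/∂s_i = α_i − s_i = 0, so s_i* = α_i.
NE contributions = (5, 4, 2, 4); S = 15.
W^NE = (Σα)·S − ½Σα_i² = 15² − ½·61 = 194.5.
Planner sets s_i = Σα_j = 15 for every i, so S^SO = 4·15 = 60.
W^SO = (Σα)·S^SO − ½·4·(Σα)² = (4/2)·15² = 450.
Deadweight loss = W^SO − W^NE = 255.5.

255.5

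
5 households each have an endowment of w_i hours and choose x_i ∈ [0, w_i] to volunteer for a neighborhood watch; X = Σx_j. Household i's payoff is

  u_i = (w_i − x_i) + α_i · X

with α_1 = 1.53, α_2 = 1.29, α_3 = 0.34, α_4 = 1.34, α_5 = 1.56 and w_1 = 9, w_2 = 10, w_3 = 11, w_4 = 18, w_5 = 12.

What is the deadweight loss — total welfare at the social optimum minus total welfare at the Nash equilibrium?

55.66

∂u_i/∂x_i = α_i − 1, so household i contributes w_i if α_i > 1, else 0.
α_i > 1 for i ∈ {1, 2, 4, 5}; NE contributions (9, 10, 0, 18, 12), X = 49.
W^NE = Σw_i − X^NE + (Σα_i)·X^NE = 60 + 5.06·49 = 307.94.
Planner: ∂(Σu_j)/∂x_i = Σα_j − 1 = 5.06 > 0, so everyone contributes w_i; X^SO = 60, W^SO = 60 + 5.06·60 = 363.6.
Deadweight loss = 55.66.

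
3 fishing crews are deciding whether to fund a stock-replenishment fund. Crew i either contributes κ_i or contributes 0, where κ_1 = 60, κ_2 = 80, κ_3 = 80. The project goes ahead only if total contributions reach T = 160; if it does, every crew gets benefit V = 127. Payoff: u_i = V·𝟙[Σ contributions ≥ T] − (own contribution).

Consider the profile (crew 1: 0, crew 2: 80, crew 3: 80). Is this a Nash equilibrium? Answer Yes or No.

Yes

Total = 160 ≥ 160: provided.
Crew 1 (pledges 0, payoff 127): pledging 60 → total 220, payoff 67. No gain.
Crew 2 (pledges 80, payoff 47): dropping to 0 → total 80, payoff 0. No gain.
Crew 3 (pledges 80, payoff 47): dropping to 0 → total 80, payoff 0. No gain.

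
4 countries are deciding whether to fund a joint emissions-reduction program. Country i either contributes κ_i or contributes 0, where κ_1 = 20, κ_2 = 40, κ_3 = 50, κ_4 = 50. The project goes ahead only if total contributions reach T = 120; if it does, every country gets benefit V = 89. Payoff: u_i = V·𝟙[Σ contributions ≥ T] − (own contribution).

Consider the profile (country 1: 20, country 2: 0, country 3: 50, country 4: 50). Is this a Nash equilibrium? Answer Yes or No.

Yes

Total = 120 ≥ 120: provided.
Country 1 (pledges 20, payoff 69): dropping to 0 → total 100, payoff 0. No gain.
Country 2 (pledges 0, payoff 89): pledging 40 → total 160, payoff 49. No gain.
Country 3 (pledges 50, payoff 39): dropping to 0 → total 70, payoff 0. No gain.
Country 4 (pledges 50, payoff 39): dropping to 0 → total 70, payoff 0. No gain.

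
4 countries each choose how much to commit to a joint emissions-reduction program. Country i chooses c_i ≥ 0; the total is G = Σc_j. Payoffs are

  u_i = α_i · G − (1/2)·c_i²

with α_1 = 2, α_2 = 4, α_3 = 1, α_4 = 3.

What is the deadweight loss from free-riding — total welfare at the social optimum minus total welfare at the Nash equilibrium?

Country i's FOC: ∂u_i/∂c_i = α_i − c_i = 0, so c_i* = α_i.
NE contributions = (2, 4, 1, 3); G = 10.
W^NE = (Σα)·G − ½Σα_i² = 10² − ½·30 = 85.
Planner sets c_i = Σα_j = 10 for every i, so G^SO = 4·10 = 40.
W^SO = (Σα)·G^SO − ½·4·(Σα)² = (4/2)·10² = 200.
Deadweight loss = W^SO − W^NE = 115.

115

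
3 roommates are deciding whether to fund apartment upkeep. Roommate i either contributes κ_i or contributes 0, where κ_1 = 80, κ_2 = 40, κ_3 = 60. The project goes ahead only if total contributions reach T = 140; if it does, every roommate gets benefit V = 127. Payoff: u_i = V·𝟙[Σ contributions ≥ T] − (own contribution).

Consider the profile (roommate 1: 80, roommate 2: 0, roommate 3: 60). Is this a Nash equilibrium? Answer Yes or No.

Yes

Total = 140 ≥ 140: provided.
Roommate 1 (pledges 80, payoff 47): dropping to 0 → total 60, payoff 0. No gain.
Roommate 2 (pledges 0, payoff 127): pledging 40 → total 180, payoff 87. No gain.
Roommate 3 (pledges 60, payoff 67): dropping to 0 → total 80, payoff 0. No gain.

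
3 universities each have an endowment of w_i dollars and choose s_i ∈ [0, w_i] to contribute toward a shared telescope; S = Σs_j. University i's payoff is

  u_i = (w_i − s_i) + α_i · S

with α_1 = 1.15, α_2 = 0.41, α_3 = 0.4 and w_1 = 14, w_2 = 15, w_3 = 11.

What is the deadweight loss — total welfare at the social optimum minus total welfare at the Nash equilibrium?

24.96

∂u_i/∂s_i = α_i − 1, so university i contributes w_i if α_i > 1, else 0.
α_i > 1 for i ∈ {1}; NE contributions (14, 0, 0), S = 14.
W^NE = Σw_i − S^NE + (Σα_i)·S^NE = 40 + 0.96·14 = 53.44.
Planner: ∂(Σu_j)/∂s_i = Σα_j − 1 = 0.96 > 0, so everyone contributes w_i; S^SO = 40, W^SO = 40 + 0.96·40 = 78.4.
Deadweight loss = 24.96.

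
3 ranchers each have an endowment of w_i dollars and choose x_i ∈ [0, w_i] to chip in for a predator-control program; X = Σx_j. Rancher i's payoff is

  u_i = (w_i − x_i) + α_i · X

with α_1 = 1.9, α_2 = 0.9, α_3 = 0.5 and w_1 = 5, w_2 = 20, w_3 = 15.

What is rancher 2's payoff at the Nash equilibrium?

∂u_i/∂x_i = α_i − 1, so rancher i contributes w_i if α_i > 1, else 0.
α_i > 1 for i ∈ {1}; NE contributions (5, 0, 0), X = 5.
u_2 = (20 − 0) + 0.9·5 = 24.5.

24.5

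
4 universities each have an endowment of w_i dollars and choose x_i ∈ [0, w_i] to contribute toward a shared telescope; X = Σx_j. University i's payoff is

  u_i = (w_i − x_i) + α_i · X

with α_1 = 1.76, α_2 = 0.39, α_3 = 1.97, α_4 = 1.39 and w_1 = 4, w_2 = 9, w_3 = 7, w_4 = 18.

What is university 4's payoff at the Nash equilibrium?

∂u_i/∂x_i = α_i − 1, so university i contributes w_i if α_i > 1, else 0.
α_i > 1 for i ∈ {1, 3, 4}; NE contributions (4, 0, 7, 18), X = 29.
u_4 = (18 − 18) + 1.39·29 = 40.31.

40.31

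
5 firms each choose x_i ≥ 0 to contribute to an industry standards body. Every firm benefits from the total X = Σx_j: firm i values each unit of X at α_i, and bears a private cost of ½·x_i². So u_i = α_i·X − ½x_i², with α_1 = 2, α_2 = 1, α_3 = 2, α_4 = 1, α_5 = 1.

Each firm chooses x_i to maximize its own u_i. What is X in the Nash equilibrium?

Firm i's FOC: ∂u_i/∂x_i = α_i − x_i = 0, so x_i* = α_i.
NE contributions = (2, 1, 2, 1, 1); X = 7.

7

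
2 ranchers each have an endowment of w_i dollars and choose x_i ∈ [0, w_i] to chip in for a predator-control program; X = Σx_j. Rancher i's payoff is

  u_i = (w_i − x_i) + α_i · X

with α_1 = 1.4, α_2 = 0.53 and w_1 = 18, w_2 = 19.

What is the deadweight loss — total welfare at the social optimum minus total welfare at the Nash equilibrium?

17.67

∂u_i/∂x_i = α_i − 1, so rancher i contributes w_i if α_i > 1, else 0.
α_i > 1 for i ∈ {1}; NE contributions (18, 0), X = 18.
W^NE = Σw_i − X^NE + (Σα_i)·X^NE = 37 + 0.93·18 = 53.74.
Planner: ∂(Σu_j)/∂x_i = Σα_j − 1 = 0.93 > 0, so everyone contributes w_i; X^SO = 37, W^SO = 37 + 0.93·37 = 71.41.
Deadweight loss = 17.67.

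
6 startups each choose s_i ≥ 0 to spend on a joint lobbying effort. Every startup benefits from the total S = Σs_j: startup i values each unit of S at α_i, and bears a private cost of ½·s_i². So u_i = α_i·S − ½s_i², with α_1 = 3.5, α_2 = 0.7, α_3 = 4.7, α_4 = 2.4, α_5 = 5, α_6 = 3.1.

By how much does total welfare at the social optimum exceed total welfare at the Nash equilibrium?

790.32

Startup i's FOC: ∂u_i/∂s_i = α_i − s_i = 0, so s_i* = α_i.
NE contributions = (3.5, 0.7, 4.7, 2.4, 5, 3.1); S = 19.4.
W^NE = (Σα)·S − ½Σα_i² = 19.4² − ½·75.2 = 338.76.
Planner sets s_i = Σα_j = 19.4 for every i, so S^SO = 6·19.4 = 116.4.
W^SO = (Σα)·S^SO − ½·6·(Σα)² = (6/2)·19.4² = 1129.08.
Deadweight loss = W^SO − W^NE = 790.32.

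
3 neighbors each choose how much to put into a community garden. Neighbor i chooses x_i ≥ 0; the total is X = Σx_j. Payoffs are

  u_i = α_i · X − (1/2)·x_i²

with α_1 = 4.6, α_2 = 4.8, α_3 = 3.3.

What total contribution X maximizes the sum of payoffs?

38.1

Planner FOC: ∂(Σu_j)/∂x_i = (Σα_j) − x_i = 0, so x_i^SO = Σα_j = 12.7 for every i; X^SO = 38.1.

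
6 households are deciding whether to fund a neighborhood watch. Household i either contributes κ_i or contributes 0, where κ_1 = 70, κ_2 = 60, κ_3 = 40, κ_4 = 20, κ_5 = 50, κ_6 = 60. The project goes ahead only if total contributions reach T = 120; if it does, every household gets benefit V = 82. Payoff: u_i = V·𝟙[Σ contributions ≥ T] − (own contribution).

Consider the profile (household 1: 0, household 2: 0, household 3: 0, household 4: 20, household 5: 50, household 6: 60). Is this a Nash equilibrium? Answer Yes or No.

Total = 130 ≥ 120: provided.
Household 1 (pledges 0, payoff 82): pledging 70 → total 200, payoff 12. No gain.
Household 2 (pledges 0, payoff 82): pledging 60 → total 190, payoff 22. No gain.
Household 3 (pledges 0, payoff 82): pledging 40 → total 170, payoff 42. No gain.
Household 4 (pledges 20, payoff 62): dropping to 0 → total 110, payoff 0. No gain.
Household 5 (pledges 50, payoff 32): dropping to 0 → total 80, payoff 0. No gain.
Household 6 (pledges 60, payoff 22): dropping to 0 → total 70, payoff 0. No gain.

Yes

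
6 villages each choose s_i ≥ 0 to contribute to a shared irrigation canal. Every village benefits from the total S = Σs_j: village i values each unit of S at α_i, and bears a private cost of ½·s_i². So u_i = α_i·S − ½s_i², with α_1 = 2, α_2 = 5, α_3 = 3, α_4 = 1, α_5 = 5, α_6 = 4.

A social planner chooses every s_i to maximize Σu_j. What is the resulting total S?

120

Planner FOC: ∂(Σu_j)/∂s_i = (Σα_j) − s_i = 0, so s_i^SO = Σα_j = 20 for every i; S^SO = 120.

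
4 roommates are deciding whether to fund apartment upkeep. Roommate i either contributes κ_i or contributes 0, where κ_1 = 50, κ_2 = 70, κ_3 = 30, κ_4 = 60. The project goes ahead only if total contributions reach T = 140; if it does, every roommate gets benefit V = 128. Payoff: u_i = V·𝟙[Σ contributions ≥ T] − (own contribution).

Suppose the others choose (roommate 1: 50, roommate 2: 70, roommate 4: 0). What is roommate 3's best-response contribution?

30

Others' total = 120. Contributing 30 brings total to 150 ≥ 140: gain V − κ_3 = 98.
Best response: 30.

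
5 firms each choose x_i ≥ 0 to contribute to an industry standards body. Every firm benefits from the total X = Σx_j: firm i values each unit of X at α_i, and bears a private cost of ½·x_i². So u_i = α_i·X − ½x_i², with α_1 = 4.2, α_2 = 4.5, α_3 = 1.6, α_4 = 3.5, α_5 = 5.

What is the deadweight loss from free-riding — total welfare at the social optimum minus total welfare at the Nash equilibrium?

569.01

Firm i's FOC: ∂u_i/∂x_i = α_i − x_i = 0, so x_i* = α_i.
NE contributions = (4.2, 4.5, 1.6, 3.5, 5); X = 18.8.
W^NE = (Σα)·X − ½Σα_i² = 18.8² − ½·77.7 = 314.59.
Planner sets x_i = Σα_j = 18.8 for every i, so X^SO = 5·18.8 = 94.
W^SO = (Σα)·X^SO − ½·5·(Σα)² = (5/2)·18.8² = 883.6.
Deadweight loss = W^SO − W^NE = 569.01.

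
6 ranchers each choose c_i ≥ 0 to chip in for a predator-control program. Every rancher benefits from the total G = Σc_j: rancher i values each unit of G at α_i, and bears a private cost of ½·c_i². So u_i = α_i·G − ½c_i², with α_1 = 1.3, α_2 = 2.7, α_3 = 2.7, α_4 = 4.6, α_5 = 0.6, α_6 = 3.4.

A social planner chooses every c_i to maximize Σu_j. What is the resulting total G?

Planner FOC: ∂(Σu_j)/∂c_i = (Σα_j) − c_i = 0, so c_i^SO = Σα_j = 15.3 for every i; G^SO = 91.8.

91.8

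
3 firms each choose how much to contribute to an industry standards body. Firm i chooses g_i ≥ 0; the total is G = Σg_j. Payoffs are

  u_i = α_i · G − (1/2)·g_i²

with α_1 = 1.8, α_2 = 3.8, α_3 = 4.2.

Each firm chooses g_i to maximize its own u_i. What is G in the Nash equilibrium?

Firm i's FOC: ∂u_i/∂g_i = α_i − g_i = 0, so g_i* = α_i.
NE contributions = (1.8, 3.8, 4.2); G = 9.8.

9.8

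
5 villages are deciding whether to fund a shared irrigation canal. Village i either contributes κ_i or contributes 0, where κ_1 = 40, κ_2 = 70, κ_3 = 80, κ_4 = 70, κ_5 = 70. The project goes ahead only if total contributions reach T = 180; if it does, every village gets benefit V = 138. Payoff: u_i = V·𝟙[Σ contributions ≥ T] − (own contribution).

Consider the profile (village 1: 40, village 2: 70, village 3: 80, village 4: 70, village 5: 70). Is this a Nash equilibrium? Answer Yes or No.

No

Total = 330 ≥ 180: provided.
Village 1 (pledges 40, payoff 98): dropping to 0 → total 290, payoff 138. Profitable deviation.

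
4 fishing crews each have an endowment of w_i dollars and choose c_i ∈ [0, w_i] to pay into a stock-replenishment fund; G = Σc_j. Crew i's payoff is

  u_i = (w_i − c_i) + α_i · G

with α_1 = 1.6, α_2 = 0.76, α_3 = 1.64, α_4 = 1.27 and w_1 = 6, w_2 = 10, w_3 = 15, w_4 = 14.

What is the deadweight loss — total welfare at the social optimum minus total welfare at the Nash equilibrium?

42.7

∂u_i/∂c_i = α_i − 1, so crew i contributes w_i if α_i > 1, else 0.
α_i > 1 for i ∈ {1, 3, 4}; NE contributions (6, 0, 15, 14), G = 35.
W^NE = Σw_i − G^NE + (Σα_i)·G^NE = 45 + 4.27·35 = 194.45.
Planner: ∂(Σu_j)/∂c_i = Σα_j − 1 = 4.27 > 0, so everyone contributes w_i; G^SO = 45, W^SO = 45 + 4.27·45 = 237.15.
Deadweight loss = 42.7.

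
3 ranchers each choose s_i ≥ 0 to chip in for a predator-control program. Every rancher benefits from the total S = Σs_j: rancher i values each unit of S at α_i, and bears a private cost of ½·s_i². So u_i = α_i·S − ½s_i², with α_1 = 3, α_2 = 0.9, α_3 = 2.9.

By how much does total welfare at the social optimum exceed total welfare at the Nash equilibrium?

32.23

Rancher i's FOC: ∂u_i/∂s_i = α_i − s_i = 0, so s_i* = α_i.
NE contributions = (3, 0.9, 2.9); S = 6.8.
W^NE = (Σα)·S − ½Σα_i² = 6.8² − ½·18.22 = 37.13.
Planner sets s_i = Σα_j = 6.8 for every i, so S^SO = 3·6.8 = 20.4.
W^SO = (Σα)·S^SO − ½·3·(Σα)² = (3/2)·6.8² = 69.36.
Deadweight loss = W^SO − W^NE = 32.23.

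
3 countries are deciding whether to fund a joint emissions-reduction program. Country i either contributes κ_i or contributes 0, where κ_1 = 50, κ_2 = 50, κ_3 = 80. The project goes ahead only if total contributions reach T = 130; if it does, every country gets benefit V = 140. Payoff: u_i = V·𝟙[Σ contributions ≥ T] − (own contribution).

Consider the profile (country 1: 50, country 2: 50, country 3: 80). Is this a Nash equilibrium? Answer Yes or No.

No

Total = 180 ≥ 130: provided.
Country 1 (pledges 50, payoff 90): dropping to 0 → total 130, payoff 140. Profitable deviation.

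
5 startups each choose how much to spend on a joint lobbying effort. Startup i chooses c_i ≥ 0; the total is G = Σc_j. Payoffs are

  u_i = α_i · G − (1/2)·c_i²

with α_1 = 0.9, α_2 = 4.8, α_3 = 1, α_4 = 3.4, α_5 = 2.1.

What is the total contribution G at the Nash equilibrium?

Startup i's FOC: ∂u_i/∂c_i = α_i − c_i = 0, so c_i* = α_i.
NE contributions = (0.9, 4.8, 1, 3.4, 2.1); G = 12.2.

12.2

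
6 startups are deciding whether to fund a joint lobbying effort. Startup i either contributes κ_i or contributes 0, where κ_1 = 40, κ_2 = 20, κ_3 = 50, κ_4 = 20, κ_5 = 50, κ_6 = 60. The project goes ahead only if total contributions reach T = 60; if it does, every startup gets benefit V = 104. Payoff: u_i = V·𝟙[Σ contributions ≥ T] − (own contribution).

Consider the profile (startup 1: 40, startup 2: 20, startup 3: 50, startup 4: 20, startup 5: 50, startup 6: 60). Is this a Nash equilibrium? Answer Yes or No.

No

Total = 240 ≥ 60: provided.
Startup 1 (pledges 40, payoff 64): dropping to 0 → total 200, payoff 104. Profitable deviation.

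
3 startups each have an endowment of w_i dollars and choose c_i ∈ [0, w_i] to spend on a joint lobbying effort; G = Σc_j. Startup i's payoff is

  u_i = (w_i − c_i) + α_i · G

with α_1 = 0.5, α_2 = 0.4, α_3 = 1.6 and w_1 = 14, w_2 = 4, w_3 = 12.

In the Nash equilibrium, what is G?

12

∂u_i/∂c_i = α_i − 1, so startup i contributes w_i if α_i > 1, else 0.
α_i > 1 for i ∈ {3}; NE contributions (0, 0, 12), G = 12.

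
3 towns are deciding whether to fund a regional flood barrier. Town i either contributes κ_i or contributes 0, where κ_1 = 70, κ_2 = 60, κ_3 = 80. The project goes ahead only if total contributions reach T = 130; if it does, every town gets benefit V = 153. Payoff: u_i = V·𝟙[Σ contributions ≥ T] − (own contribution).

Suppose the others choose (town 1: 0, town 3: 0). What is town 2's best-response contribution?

Others' total = 0. Even contributing 60 gives 60 < 130: no benefit either way.
Best response: 0.

0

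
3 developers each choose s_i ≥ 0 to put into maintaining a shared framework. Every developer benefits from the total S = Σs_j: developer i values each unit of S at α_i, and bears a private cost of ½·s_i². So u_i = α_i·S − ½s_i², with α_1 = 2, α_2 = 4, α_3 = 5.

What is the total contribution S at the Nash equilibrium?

11

Developer i's FOC: ∂u_i/∂s_i = α_i − s_i = 0, so s_i* = α_i.
NE contributions = (2, 4, 5); S = 11.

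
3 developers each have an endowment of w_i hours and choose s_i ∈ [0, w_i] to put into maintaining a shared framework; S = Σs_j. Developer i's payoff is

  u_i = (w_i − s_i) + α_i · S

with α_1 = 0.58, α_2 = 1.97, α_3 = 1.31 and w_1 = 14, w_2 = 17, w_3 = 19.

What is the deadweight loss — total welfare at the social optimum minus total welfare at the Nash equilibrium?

∂u_i/∂s_i = α_i − 1, so developer i contributes w_i if α_i > 1, else 0.
α_i > 1 for i ∈ {2, 3}; NE contributions (0, 17, 19), S = 36.
W^NE = Σw_i − S^NE + (Σα_i)·S^NE = 50 + 2.86·36 = 152.96.
Planner: ∂(Σu_j)/∂s_i = Σα_j − 1 = 2.86 > 0, so everyone contributes w_i; S^SO = 50, W^SO = 50 + 2.86·50 = 193.
Deadweight loss = 40.04.

40.04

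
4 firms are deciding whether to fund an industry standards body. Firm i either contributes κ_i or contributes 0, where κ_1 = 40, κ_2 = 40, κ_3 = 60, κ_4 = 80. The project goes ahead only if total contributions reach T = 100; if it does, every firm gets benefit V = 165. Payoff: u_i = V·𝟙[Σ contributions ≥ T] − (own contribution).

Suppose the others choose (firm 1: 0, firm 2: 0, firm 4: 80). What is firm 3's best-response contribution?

60

Others' total = 80. Contributing 60 brings total to 140 ≥ 100: gain V − κ_3 = 105.
Best response: 60.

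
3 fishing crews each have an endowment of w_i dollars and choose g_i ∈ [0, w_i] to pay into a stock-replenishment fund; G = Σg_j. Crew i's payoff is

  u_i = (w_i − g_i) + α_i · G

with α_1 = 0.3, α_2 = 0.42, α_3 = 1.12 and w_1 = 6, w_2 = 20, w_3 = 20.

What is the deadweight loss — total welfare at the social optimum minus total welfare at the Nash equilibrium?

∂u_i/∂g_i = α_i − 1, so crew i contributes w_i if α_i > 1, else 0.
α_i > 1 for i ∈ {3}; NE contributions (0, 0, 20), G = 20.
W^NE = Σw_i − G^NE + (Σα_i)·G^NE = 46 + 0.84·20 = 62.8.
Planner: ∂(Σu_j)/∂g_i = Σα_j − 1 = 0.84 > 0, so everyone contributes w_i; G^SO = 46, W^SO = 46 + 0.84·46 = 84.64.
Deadweight loss = 21.84.

21.84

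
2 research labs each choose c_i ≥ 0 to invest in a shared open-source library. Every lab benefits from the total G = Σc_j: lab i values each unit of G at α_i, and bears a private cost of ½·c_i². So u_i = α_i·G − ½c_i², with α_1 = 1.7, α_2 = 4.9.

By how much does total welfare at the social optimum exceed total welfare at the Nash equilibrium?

13.45

Lab i's FOC: ∂u_i/∂c_i = α_i − c_i = 0, so c_i* = α_i.
NE contributions = (1.7, 4.9); G = 6.6.
W^NE = (Σα)·G − ½Σα_i² = 6.6² − ½·26.9 = 30.11.
Planner sets c_i = Σα_j = 6.6 for every i, so G^SO = 2·6.6 = 13.2.
W^SO = (Σα)·G^SO − ½·2·(Σα)² = (2/2)·6.6² = 43.56.
Deadweight loss = W^SO − W^NE = 13.45.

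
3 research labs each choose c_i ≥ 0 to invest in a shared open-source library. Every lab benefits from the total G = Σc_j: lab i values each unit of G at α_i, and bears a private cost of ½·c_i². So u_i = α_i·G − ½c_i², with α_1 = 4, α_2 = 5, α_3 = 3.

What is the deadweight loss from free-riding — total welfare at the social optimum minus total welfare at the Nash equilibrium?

Lab i's FOC: ∂u_i/∂c_i = α_i − c_i = 0, so c_i* = α_i.
NE contributions = (4, 5, 3); G = 12.
W^NE = (Σα)·G − ½Σα_i² = 12² − ½·50 = 119.
Planner sets c_i = Σα_j = 12 for every i, so G^SO = 3·12 = 36.
W^SO = (Σα)·G^SO − ½·3·(Σα)² = (3/2)·12² = 216.
Deadweight loss = W^SO − W^NE = 97.

97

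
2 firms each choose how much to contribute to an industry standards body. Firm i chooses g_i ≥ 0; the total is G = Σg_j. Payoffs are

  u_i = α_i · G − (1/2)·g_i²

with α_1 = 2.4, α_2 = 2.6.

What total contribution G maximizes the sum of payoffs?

10

Planner FOC: ∂(Σu_j)/∂g_i = (Σα_j) − g_i = 0, so g_i^SO = Σα_j = 5 for every i; G^SO = 10.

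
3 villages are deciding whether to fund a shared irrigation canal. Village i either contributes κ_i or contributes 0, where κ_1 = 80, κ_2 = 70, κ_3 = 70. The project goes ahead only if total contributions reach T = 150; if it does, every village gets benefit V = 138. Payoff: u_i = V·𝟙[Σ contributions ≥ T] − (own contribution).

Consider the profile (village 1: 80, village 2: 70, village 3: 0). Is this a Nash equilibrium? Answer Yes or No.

Yes

Total = 150 ≥ 150: provided.
Village 1 (pledges 80, payoff 58): dropping to 0 → total 70, payoff 0. No gain.
Village 2 (pledges 70, payoff 68): dropping to 0 → total 80, payoff 0. No gain.
Village 3 (pledges 0, payoff 138): pledging 70 → total 220, payoff 68. No gain.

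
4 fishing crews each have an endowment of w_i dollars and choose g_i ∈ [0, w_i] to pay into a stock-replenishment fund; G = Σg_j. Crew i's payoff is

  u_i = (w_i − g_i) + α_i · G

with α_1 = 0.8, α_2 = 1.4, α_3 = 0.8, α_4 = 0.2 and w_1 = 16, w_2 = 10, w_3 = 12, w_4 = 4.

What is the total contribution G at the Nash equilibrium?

10

∂u_i/∂g_i = α_i − 1, so crew i contributes w_i if α_i > 1, else 0.
α_i > 1 for i ∈ {2}; NE contributions (0, 10, 0, 0), G = 10.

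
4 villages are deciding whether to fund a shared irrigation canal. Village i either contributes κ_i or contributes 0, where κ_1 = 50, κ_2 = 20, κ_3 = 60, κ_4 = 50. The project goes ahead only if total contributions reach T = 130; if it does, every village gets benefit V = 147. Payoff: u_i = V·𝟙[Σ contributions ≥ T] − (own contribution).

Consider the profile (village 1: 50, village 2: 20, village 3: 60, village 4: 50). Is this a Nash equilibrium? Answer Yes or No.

Total = 180 ≥ 130: provided.
Village 1 (pledges 50, payoff 97): dropping to 0 → total 130, payoff 147. Profitable deviation.

No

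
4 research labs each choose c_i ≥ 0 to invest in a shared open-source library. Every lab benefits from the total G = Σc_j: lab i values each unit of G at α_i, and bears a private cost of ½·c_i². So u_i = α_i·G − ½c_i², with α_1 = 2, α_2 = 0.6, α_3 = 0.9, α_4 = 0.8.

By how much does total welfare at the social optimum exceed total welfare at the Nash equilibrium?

21.395

Lab i's FOC: ∂u_i/∂c_i = α_i − c_i = 0, so c_i* = α_i.
NE contributions = (2, 0.6, 0.9, 0.8); G = 4.3.
W^NE = (Σα)·G − ½Σα_i² = 4.3² − ½·5.81 = 15.585.
Planner sets c_i = Σα_j = 4.3 for every i, so G^SO = 4·4.3 = 17.2.
W^SO = (Σα)·G^SO − ½·4·(Σα)² = (4/2)·4.3² = 36.98.
Deadweight loss = W^SO − W^NE = 21.395.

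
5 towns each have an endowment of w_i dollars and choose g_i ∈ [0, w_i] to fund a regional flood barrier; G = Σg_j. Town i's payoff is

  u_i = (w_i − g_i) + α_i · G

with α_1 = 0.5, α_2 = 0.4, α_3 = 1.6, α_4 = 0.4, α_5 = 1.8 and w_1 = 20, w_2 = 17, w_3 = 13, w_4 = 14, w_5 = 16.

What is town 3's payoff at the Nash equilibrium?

46.4

∂u_i/∂g_i = α_i − 1, so town i contributes w_i if α_i > 1, else 0.
α_i > 1 for i ∈ {3, 5}; NE contributions (0, 0, 13, 0, 16), G = 29.
u_3 = (13 − 13) + 1.6·29 = 46.4.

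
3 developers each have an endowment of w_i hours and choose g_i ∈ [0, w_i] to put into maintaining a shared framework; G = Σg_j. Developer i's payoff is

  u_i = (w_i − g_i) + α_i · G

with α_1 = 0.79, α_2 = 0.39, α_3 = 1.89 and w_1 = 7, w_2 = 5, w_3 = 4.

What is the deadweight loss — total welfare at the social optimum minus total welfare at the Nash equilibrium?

24.84

∂u_i/∂g_i = α_i − 1, so developer i contributes w_i if α_i > 1, else 0.
α_i > 1 for i ∈ {3}; NE contributions (0, 0, 4), G = 4.
W^NE = Σw_i − G^NE + (Σα_i)·G^NE = 16 + 2.07·4 = 24.28.
Planner: ∂(Σu_j)/∂g_i = Σα_j − 1 = 2.07 > 0, so everyone contributes w_i; G^SO = 16, W^SO = 16 + 2.07·16 = 49.12.
Deadweight loss = 24.84.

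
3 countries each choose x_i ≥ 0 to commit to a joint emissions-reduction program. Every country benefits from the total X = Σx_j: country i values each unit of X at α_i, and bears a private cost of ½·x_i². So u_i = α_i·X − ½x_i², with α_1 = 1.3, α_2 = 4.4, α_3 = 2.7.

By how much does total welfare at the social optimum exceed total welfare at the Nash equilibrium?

49.45

Country i's FOC: ∂u_i/∂x_i = α_i − x_i = 0, so x_i* = α_i.
NE contributions = (1.3, 4.4, 2.7); X = 8.4.
W^NE = (Σα)·X − ½Σα_i² = 8.4² − ½·28.34 = 56.39.
Planner sets x_i = Σα_j = 8.4 for every i, so X^SO = 3·8.4 = 25.2.
W^SO = (Σα)·X^SO − ½·3·(Σα)² = (3/2)·8.4² = 105.84.
Deadweight loss = W^SO − W^NE = 49.45.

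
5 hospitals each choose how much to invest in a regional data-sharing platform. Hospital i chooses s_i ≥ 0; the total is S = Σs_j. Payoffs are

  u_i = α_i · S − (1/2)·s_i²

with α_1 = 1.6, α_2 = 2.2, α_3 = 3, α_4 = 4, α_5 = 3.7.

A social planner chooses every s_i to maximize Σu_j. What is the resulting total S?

72.5

Planner FOC: ∂(Σu_j)/∂s_i = (Σα_j) − s_i = 0, so s_i^SO = Σα_j = 14.5 for every i; S^SO = 72.5.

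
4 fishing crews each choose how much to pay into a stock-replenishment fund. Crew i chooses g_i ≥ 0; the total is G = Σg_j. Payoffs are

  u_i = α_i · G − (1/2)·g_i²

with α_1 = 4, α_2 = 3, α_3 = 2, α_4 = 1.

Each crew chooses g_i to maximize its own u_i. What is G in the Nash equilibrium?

Crew i's FOC: ∂u_i/∂g_i = α_i − g_i = 0, so g_i* = α_i.
NE contributions = (4, 3, 2, 1); G = 10.

10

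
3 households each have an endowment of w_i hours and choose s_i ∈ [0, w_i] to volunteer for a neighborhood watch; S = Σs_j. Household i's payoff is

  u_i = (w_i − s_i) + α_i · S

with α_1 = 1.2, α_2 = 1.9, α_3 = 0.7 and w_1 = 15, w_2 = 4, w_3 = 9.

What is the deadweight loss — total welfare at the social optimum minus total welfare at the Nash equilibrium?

25.2

∂u_i/∂s_i = α_i − 1, so household i contributes w_i if α_i > 1, else 0.
α_i > 1 for i ∈ {1, 2}; NE contributions (15, 4, 0), S = 19.
W^NE = Σw_i − S^NE + (Σα_i)·S^NE = 28 + 2.8·19 = 81.2.
Planner: ∂(Σu_j)/∂s_i = Σα_j − 1 = 2.8 > 0, so everyone contributes w_i; S^SO = 28, W^SO = 28 + 2.8·28 = 106.4.
Deadweight loss = 25.2.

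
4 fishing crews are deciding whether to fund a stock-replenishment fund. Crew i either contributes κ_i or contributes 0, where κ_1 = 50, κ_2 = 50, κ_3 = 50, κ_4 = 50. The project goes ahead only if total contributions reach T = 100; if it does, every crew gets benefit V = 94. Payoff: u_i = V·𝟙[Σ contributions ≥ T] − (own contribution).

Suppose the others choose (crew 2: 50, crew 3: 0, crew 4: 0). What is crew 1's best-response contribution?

Others' total = 50. Contributing 50 brings total to 100 ≥ 100: gain V − κ_1 = 44.
Best response: 50.

50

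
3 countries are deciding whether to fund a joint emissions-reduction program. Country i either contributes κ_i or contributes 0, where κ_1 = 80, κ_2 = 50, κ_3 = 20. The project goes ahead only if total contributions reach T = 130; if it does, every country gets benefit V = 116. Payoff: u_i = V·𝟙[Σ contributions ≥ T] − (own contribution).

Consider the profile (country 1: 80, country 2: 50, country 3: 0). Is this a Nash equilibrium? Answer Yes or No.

Total = 130 ≥ 130: provided.
Country 1 (pledges 80, payoff 36): dropping to 0 → total 50, payoff 0. No gain.
Country 2 (pledges 50, payoff 66): dropping to 0 → total 80, payoff 0. No gain.
Country 3 (pledges 0, payoff 116): pledging 20 → total 150, payoff 96. No gain.

Yes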